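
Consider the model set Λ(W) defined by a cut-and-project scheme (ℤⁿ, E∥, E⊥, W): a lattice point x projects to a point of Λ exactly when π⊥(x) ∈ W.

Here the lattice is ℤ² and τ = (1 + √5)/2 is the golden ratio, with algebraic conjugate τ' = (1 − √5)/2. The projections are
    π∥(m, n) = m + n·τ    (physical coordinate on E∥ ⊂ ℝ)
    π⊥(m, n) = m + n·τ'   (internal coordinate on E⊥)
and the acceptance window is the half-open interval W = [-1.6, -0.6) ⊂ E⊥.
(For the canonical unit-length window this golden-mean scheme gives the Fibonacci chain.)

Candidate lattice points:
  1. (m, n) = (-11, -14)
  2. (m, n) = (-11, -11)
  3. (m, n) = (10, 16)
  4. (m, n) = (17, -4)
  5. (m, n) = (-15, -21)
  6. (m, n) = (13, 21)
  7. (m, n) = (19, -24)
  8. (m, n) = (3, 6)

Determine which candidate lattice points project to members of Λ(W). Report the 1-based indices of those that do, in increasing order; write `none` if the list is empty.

8

Numerically τ ≈ 1.618034 and τ' = −1/τ ≈ -0.618034.
#1 (-11,-14): internal coord -11 + (-14)·τ' = -2.347524; -2.347524 ∉ [-1.6, -0.6) → out
#2 (-11,-11): internal coord -11 + (-11)·τ' = -4.201626; -4.201626 ∉ [-1.6, -0.6) → out
#3 (10,16): internal coord 10 + (16)·τ' = +0.111456; +0.111456 ∉ [-1.6, -0.6) → out
#4 (17,-4): internal coord 17 + (-4)·τ' = +19.472136; +19.472136 ∉ [-1.6, -0.6) → out
#5 (-15,-21): internal coord -15 + (-21)·τ' = -2.021286; -2.021286 ∉ [-1.6, -0.6) → out
#6 (13,21): internal coord 13 + (21)·τ' = +0.021286; +0.021286 ∉ [-1.6, -0.6) → out
#7 (19,-24): internal coord 19 + (-24)·τ' = +33.832816; +33.832816 ∉ [-1.6, -0.6) → out
#8 (3,6): internal coord 3 + (6)·τ' = -0.708204; -0.708204 ∈ [-1.6, -0.6) → IN Λ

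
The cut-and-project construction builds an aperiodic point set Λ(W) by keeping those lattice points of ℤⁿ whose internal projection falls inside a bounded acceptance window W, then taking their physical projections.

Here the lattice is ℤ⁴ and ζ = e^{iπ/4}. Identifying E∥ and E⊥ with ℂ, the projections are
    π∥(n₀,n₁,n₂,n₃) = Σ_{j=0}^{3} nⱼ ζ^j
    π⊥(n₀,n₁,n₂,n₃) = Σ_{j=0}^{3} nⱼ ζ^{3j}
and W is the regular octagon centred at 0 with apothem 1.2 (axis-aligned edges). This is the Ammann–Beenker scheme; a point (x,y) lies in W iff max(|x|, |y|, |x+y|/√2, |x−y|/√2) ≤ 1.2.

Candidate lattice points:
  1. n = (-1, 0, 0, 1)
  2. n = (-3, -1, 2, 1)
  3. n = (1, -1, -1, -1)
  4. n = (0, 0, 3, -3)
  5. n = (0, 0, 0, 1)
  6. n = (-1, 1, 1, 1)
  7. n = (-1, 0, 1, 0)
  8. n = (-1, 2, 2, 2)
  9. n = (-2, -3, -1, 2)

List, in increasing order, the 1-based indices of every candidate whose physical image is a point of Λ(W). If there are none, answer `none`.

π⊥(n) = n₀ + n₁ζ³ + n₂ζ⁶ + n₃ζ⁹ where ζ = e^{iπ/4}.
candidate 1: n = (-1, 0, 0, 1) → π⊥ ≈ (-0.29289, +0.70711); max(|x|,|y|,|x±y|/√2) = 0.70711 ≤ 1.2 ⇒ ∈ W
candidate 2: n = (-3, -1, 2, 1) → π⊥ ≈ (-1.58579, -2.00000); max(|x|,|y|,|x±y|/√2) = 2.53553 > 1.2 ⇒ ∉ W
candidate 3: n = (1, -1, -1, -1) → π⊥ ≈ (+1.00000, -0.41421); max(|x|,|y|,|x±y|/√2) = 1.00000 ≤ 1.2 ⇒ ∈ W
candidate 4: n = (0, 0, 3, -3) → π⊥ ≈ (-2.12132, -5.12132); max(|x|,|y|,|x±y|/√2) = 5.12132 > 1.2 ⇒ ∉ W
candidate 5: n = (0, 0, 0, 1) → π⊥ ≈ (+0.70711, +0.70711); max(|x|,|y|,|x±y|/√2) = 1.00000 ≤ 1.2 ⇒ ∈ W
candidate 6: n = (-1, 1, 1, 1) → π⊥ ≈ (-1.00000, +0.41421); max(|x|,|y|,|x±y|/√2) = 1.00000 ≤ 1.2 ⇒ ∈ W
candidate 7: n = (-1, 0, 1, 0) → π⊥ ≈ (-1.00000, -1.00000); max(|x|,|y|,|x±y|/√2) = 1.41421 > 1.2 ⇒ ∉ W
candidate 8: n = (-1, 2, 2, 2) → π⊥ ≈ (-1.00000, +0.82843); max(|x|,|y|,|x±y|/√2) = 1.29289 > 1.2 ⇒ ∉ W
candidate 9: n = (-2, -3, -1, 2) → π⊥ ≈ (+1.53553, +0.29289); max(|x|,|y|,|x±y|/√2) = 1.53553 > 1.2 ⇒ ∉ W

1, 3, 5, 6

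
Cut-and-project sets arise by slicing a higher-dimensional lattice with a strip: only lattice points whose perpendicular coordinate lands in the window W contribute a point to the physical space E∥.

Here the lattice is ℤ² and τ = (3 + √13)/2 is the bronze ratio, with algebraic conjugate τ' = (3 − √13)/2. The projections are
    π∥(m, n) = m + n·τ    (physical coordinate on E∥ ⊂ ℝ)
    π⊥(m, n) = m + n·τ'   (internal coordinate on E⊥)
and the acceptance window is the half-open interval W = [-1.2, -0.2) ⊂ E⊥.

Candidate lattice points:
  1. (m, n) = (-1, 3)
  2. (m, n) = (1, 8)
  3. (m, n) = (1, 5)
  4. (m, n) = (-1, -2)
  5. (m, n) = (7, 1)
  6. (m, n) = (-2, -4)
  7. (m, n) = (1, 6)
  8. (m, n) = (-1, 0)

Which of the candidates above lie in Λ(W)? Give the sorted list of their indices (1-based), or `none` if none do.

3, 4, 6, 7, 8

Numerically τ ≈ 3.3028 and τ' = −1/τ ≈ -0.3028.
candidate 1: (m,n)=(-1,3) → π∥ = -1+3·τ ≈ 8.9083, π⊥ = -1+3·τ' ≈ -1.9083 ∉ [-1.2, -0.2) ⇒ out
candidate 2: (m,n)=(1,8) → π∥ = 1+8·τ ≈ 27.4222, π⊥ = 1+8·τ' ≈ -1.4222 ∉ [-1.2, -0.2) ⇒ out
candidate 3: (m,n)=(1,5) → π∥ = 1+5·τ ≈ 17.5139, π⊥ = 1+5·τ' ≈ -0.5139 ∈ [-1.2, -0.2) ⇒ IN Λ
candidate 4: (m,n)=(-1,-2) → π∥ = -1-2·τ ≈ -7.6056, π⊥ = -1-2·τ' ≈ -0.3944 ∈ [-1.2, -0.2) ⇒ IN Λ
candidate 5: (m,n)=(7,1) → π∥ = 7+1·τ ≈ 10.3028, π⊥ = 7+1·τ' ≈ 6.6972 ∉ [-1.2, -0.2) ⇒ out
candidate 6: (m,n)=(-2,-4) → π∥ = -2-4·τ ≈ -15.2111, π⊥ = -2-4·τ' ≈ -0.7889 ∈ [-1.2, -0.2) ⇒ IN Λ
candidate 7: (m,n)=(1,6) → π∥ = 1+6·τ ≈ 20.8167, π⊥ = 1+6·τ' ≈ -0.8167 ∈ [-1.2, -0.2) ⇒ IN Λ
candidate 8: (m,n)=(-1,0) → π∥ = -1+0·τ ≈ -1.0000, π⊥ = -1+0·τ' ≈ -1.0000 ∈ [-1.2, -0.2) ⇒ IN Λ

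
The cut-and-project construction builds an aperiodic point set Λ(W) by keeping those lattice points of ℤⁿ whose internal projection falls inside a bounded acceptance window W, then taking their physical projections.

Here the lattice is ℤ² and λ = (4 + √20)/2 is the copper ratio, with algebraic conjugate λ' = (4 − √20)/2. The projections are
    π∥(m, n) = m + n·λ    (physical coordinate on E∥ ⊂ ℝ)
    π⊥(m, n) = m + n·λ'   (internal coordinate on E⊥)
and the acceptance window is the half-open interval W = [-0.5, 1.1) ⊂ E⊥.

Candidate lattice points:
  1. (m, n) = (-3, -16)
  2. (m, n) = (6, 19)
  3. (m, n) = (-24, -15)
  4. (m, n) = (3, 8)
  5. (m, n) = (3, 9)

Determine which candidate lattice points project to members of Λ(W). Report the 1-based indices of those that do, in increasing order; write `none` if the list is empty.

1, 5

Compute λ' = (4−√20)/2 = -0.23607, so π⊥(m,n) = m -0.23607·n.
#1 (-3,-16): internal coord -3 + (-16)·λ' = +0.77709; +0.77709 ∈ [-0.5, 1.1) → IN Λ
#2 (6,19): internal coord 6 + (19)·λ' = +1.51471; +1.51471 ∉ [-0.5, 1.1) → out
#3 (-24,-15): internal coord -24 + (-15)·λ' = -20.45898; -20.45898 ∉ [-0.5, 1.1) → out
#4 (3,8): internal coord 3 + (8)·λ' = +1.11146; +1.11146 ∉ [-0.5, 1.1) → out
#5 (3,9): internal coord 3 + (9)·λ' = +0.87539; +0.87539 ∈ [-0.5, 1.1) → IN Λ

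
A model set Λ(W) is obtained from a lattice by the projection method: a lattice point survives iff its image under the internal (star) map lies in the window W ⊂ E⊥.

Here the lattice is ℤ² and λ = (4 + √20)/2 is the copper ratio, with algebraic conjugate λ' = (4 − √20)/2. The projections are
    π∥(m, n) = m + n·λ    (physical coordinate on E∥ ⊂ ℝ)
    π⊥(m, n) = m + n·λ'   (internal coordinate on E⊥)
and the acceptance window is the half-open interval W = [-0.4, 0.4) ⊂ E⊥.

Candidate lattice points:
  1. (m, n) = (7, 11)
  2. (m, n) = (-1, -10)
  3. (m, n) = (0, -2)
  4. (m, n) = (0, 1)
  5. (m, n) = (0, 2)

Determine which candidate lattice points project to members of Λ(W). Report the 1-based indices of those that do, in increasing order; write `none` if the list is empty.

4

Compute λ' = (4−√20)/2 = -0.236068, so π⊥(m,n) = m -0.236068·n.
#1 (7,11): internal coord 7 + (11)·λ' = +4.403252; +4.403252 ∉ [-0.4, 0.4) → out
#2 (-1,-10): internal coord -1 + (-10)·λ' = +1.360680; +1.360680 ∉ [-0.4, 0.4) → out
#3 (0,-2): internal coord 0 + (-2)·λ' = +0.472136; +0.472136 ∉ [-0.4, 0.4) → out
#4 (0,1): internal coord 0 + (1)·λ' = -0.236068; -0.236068 ∈ [-0.4, 0.4) → IN Λ
#5 (0,2): internal coord 0 + (2)·λ' = -0.472136; -0.472136 ∉ [-0.4, 0.4) → out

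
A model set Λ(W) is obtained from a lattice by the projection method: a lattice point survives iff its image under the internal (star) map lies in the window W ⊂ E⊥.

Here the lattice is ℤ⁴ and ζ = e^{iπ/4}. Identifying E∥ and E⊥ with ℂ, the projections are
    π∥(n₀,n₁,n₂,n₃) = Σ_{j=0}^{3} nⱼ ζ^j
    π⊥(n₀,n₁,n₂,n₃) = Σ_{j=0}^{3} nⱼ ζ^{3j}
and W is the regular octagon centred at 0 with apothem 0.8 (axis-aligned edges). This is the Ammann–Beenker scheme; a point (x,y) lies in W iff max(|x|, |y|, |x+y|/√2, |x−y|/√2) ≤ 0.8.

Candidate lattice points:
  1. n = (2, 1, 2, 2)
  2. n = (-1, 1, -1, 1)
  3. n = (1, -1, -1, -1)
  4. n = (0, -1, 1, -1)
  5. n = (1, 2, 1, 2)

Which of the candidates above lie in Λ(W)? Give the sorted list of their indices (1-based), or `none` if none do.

none

π⊥(n) = n₀ + n₁ζ³ + n₂ζ⁶ + n₃ζ⁹ where ζ = e^{iπ/4}.
#1 (2, 1, 2, 2): internal (2.70711, 0.12132); octagon support 2.70711 vs apothem 0.8 → ∉ W
#2 (-1, 1, -1, 1): internal (-1.00000, 2.41421); octagon support 2.41421 vs apothem 0.8 → ∉ W
#3 (1, -1, -1, -1): internal (1.00000, -0.41421); octagon support 1.00000 vs apothem 0.8 → ∉ W
#4 (0, -1, 1, -1): internal (0.00000, -2.41421); octagon support 2.41421 vs apothem 0.8 → ∉ W
#5 (1, 2, 1, 2): internal (1.00000, 1.82843); octagon support 2.00000 vs apothem 0.8 → ∉ W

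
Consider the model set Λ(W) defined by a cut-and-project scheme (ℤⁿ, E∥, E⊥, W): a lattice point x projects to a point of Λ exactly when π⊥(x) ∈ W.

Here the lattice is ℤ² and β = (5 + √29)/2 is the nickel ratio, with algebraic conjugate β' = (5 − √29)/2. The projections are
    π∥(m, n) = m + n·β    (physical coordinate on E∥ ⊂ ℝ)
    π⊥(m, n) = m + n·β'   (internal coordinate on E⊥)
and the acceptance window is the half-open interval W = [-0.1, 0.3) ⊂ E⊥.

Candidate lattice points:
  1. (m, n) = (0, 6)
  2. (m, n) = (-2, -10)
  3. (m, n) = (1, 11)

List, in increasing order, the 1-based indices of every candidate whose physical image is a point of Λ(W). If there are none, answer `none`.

β' = (5−√29)/2 ≈ -0.1926.
#1 (0,6): internal coord 0 + (6)·β' = -1.1555; -1.1555 ∉ [-0.1, 0.3) → out
#2 (-2,-10): internal coord -2 + (-10)·β' = -0.0742; -0.0742 ∈ [-0.1, 0.3) → IN Λ
#3 (1,11): internal coord 1 + (11)·β' = -1.1184; -1.1184 ∉ [-0.1, 0.3) → out

2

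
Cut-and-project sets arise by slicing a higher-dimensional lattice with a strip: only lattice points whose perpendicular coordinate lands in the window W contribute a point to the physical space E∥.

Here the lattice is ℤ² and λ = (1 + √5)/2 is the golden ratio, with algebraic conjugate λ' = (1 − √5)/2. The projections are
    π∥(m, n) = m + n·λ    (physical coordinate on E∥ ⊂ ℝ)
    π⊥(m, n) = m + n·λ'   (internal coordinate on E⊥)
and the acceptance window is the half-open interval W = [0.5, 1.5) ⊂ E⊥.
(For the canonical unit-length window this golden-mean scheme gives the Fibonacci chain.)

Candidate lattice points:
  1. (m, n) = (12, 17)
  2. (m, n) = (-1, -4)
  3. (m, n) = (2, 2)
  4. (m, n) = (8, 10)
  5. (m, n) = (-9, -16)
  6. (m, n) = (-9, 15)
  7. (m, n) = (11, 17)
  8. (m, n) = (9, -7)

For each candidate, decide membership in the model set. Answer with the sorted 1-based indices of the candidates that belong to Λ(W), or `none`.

λ' = (1−√5)/2 ≈ -0.6180.
[1] lift (12,17): star map gives 1.4934; window check 0.5 ≤ 1.4934 < 1.5 is true → IN Λ
[2] lift (-1,-4): star map gives 1.4721; window check 0.5 ≤ 1.4721 < 1.5 is true → IN Λ
[3] lift (2,2): star map gives 0.7639; window check 0.5 ≤ 0.7639 < 1.5 is true → IN Λ
[4] lift (8,10): star map gives 1.8197; window check 0.5 ≤ 1.8197 < 1.5 is false → out
[5] lift (-9,-16): star map gives 0.8885; window check 0.5 ≤ 0.8885 < 1.5 is true → IN Λ
[6] lift (-9,15): star map gives -18.2705; window check 0.5 ≤ -18.2705 < 1.5 is false → out
[7] lift (11,17): star map gives 0.4934; window check 0.5 ≤ 0.4934 < 1.5 is false → out
[8] lift (9,-7): star map gives 13.3262; window check 0.5 ≤ 13.3262 < 1.5 is false → out

1, 2, 3, 5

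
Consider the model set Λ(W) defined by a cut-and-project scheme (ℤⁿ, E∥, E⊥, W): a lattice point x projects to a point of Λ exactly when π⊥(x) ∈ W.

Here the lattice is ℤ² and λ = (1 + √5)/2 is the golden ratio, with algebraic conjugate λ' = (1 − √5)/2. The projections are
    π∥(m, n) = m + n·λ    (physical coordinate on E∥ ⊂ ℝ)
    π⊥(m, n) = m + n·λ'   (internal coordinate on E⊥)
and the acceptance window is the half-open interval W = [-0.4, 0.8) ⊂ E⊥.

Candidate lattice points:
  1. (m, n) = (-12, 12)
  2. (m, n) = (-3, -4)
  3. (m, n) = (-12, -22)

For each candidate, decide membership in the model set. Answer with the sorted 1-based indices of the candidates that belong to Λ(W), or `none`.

Compute λ' = (1−√5)/2 = -0.61803, so π⊥(m,n) = m -0.61803·n.
candidate 1: (m,n)=(-12,12) → π∥ = -12+12·λ ≈ 7.41641, π⊥ = -12+12·λ' ≈ -19.41641 ∉ [-0.4, 0.8) ⇒ out
candidate 2: (m,n)=(-3,-4) → π∥ = -3-4·λ ≈ -9.47214, π⊥ = -3-4·λ' ≈ -0.52786 ∉ [-0.4, 0.8) ⇒ out
candidate 3: (m,n)=(-12,-22) → π∥ = -12-22·λ ≈ -47.59675, π⊥ = -12-22·λ' ≈ 1.59675 ∉ [-0.4, 0.8) ⇒ out

none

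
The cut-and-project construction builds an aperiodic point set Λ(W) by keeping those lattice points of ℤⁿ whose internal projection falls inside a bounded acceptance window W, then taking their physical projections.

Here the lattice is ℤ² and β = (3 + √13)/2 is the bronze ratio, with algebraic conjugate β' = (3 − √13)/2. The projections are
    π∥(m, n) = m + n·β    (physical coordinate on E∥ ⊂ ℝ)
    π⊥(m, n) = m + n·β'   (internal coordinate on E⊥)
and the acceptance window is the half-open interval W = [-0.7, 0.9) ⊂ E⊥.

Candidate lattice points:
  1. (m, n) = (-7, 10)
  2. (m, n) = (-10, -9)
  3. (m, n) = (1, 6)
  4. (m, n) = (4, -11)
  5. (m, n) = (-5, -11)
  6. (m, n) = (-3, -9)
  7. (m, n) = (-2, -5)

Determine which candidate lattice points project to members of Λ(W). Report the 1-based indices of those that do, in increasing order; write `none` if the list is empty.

6, 7

Numerically β ≈ 3.30278 and β' = −1/β ≈ -0.30278.
#1 (-7,10): internal coord -7 + (10)·β' = -10.02776; -10.02776 ∉ [-0.7, 0.9) → out
#2 (-10,-9): internal coord -10 + (-9)·β' = -7.27502; -7.27502 ∉ [-0.7, 0.9) → out
#3 (1,6): internal coord 1 + (6)·β' = -0.81665; -0.81665 ∉ [-0.7, 0.9) → out
#4 (4,-11): internal coord 4 + (-11)·β' = +7.33053; +7.33053 ∉ [-0.7, 0.9) → out
#5 (-5,-11): internal coord -5 + (-11)·β' = -1.66947; -1.66947 ∉ [-0.7, 0.9) → out
#6 (-3,-9): internal coord -3 + (-9)·β' = -0.27502; -0.27502 ∈ [-0.7, 0.9) → IN Λ
#7 (-2,-5): internal coord -2 + (-5)·β' = -0.48612; -0.48612 ∈ [-0.7, 0.9) → IN Λ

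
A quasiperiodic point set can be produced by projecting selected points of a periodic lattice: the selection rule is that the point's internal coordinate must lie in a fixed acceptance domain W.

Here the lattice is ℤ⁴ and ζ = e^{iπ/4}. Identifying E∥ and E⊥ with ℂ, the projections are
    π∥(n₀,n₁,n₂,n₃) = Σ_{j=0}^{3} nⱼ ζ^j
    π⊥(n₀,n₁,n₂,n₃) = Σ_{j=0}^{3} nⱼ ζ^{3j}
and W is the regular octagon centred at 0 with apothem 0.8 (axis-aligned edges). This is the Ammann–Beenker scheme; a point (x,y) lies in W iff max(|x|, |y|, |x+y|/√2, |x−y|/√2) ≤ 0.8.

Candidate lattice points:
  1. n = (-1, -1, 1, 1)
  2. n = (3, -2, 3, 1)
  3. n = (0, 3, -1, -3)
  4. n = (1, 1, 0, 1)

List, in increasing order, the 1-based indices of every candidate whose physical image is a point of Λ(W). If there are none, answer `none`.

none

π⊥(n) = n₀ + n₁ζ³ + n₂ζ⁶ + n₃ζ⁹ where ζ = e^{iπ/4}.
candidate 1: n = (-1, -1, 1, 1) → π⊥ ≈ (+0.414214, -1.000000); max(|x|,|y|,|x±y|/√2) = 1.000000 > 0.8 ⇒ ∉ W
candidate 2: n = (3, -2, 3, 1) → π⊥ ≈ (+5.121320, -3.707107); max(|x|,|y|,|x±y|/√2) = 6.242641 > 0.8 ⇒ ∉ W
candidate 3: n = (0, 3, -1, -3) → π⊥ ≈ (-4.242641, +1.000000); max(|x|,|y|,|x±y|/√2) = 4.242641 > 0.8 ⇒ ∉ W
candidate 4: n = (1, 1, 0, 1) → π⊥ ≈ (+1.000000, +1.414214); max(|x|,|y|,|x±y|/√2) = 1.707107 > 0.8 ⇒ ∉ W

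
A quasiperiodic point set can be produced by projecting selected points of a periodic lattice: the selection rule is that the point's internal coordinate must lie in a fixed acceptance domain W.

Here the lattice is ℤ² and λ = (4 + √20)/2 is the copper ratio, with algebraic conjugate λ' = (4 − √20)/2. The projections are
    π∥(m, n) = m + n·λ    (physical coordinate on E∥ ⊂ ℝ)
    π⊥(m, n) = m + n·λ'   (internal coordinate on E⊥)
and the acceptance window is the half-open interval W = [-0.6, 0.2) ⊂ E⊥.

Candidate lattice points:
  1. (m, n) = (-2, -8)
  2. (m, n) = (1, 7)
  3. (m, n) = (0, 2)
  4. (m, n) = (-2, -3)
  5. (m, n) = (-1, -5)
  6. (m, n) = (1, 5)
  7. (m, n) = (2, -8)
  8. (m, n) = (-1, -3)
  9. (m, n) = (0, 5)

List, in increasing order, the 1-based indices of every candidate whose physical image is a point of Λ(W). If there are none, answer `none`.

Numerically λ ≈ 4.2361 and λ' = −1/λ ≈ -0.2361.
[1] lift (-2,-8): star map gives -0.1115; window check -0.6 ≤ -0.1115 < 0.2 is true → IN Λ
[2] lift (1,7): star map gives -0.6525; window check -0.6 ≤ -0.6525 < 0.2 is false → out
[3] lift (0,2): star map gives -0.4721; window check -0.6 ≤ -0.4721 < 0.2 is true → IN Λ
[4] lift (-2,-3): star map gives -1.2918; window check -0.6 ≤ -1.2918 < 0.2 is false → out
[5] lift (-1,-5): star map gives 0.1803; window check -0.6 ≤ 0.1803 < 0.2 is true → IN Λ
[6] lift (1,5): star map gives -0.1803; window check -0.6 ≤ -0.1803 < 0.2 is true → IN Λ
[7] lift (2,-8): star map gives 3.8885; window check -0.6 ≤ 3.8885 < 0.2 is false → out
[8] lift (-1,-3): star map gives -0.2918; window check -0.6 ≤ -0.2918 < 0.2 is true → IN Λ
[9] lift (0,5): star map gives -1.1803; window check -0.6 ≤ -1.1803 < 0.2 is false → out

1, 3, 5, 6, 8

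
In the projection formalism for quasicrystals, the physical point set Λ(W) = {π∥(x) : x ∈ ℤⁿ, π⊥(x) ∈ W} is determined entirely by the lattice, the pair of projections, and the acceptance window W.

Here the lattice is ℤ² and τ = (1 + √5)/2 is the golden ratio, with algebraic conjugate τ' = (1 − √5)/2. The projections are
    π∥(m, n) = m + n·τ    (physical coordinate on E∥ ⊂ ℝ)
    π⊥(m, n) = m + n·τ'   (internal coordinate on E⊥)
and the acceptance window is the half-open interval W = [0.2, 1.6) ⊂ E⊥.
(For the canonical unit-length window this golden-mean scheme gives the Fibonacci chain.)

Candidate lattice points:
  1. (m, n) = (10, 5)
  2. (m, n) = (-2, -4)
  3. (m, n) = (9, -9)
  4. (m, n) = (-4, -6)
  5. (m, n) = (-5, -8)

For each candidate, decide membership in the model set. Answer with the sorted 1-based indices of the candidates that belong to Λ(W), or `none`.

2

Numerically τ ≈ 1.61803 and τ' = −1/τ ≈ -0.61803.
#1 (10,5): internal coord 10 + (5)·τ' = +6.90983; +6.90983 ∉ [0.2, 1.6) → out
#2 (-2,-4): internal coord -2 + (-4)·τ' = +0.47214; +0.47214 ∈ [0.2, 1.6) → IN Λ
#3 (9,-9): internal coord 9 + (-9)·τ' = +14.56231; +14.56231 ∉ [0.2, 1.6) → out
#4 (-4,-6): internal coord -4 + (-6)·τ' = -0.29180; -0.29180 ∉ [0.2, 1.6) → out
#5 (-5,-8): internal coord -5 + (-8)·τ' = -0.05573; -0.05573 ∉ [0.2, 1.6) → out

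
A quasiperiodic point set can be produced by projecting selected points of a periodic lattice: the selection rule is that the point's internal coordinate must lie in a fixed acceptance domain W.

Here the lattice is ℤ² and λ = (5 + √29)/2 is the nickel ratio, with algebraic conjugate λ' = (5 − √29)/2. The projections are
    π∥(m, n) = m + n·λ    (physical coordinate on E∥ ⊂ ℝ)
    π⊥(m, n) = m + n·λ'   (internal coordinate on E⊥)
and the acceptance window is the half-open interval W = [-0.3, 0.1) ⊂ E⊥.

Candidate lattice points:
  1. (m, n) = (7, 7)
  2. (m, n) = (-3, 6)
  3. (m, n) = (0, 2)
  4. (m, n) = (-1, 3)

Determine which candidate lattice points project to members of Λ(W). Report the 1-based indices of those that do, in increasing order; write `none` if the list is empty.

Compute λ' = (5−√29)/2 = -0.192582, so π⊥(m,n) = m -0.192582·n.
[1] lift (7,7): star map gives 5.651923; window check -0.3 ≤ 5.651923 < 0.1 is false → out
[2] lift (-3,6): star map gives -4.155494; window check -0.3 ≤ -4.155494 < 0.1 is false → out
[3] lift (0,2): star map gives -0.385165; window check -0.3 ≤ -0.385165 < 0.1 is false → out
[4] lift (-1,3): star map gives -1.577747; window check -0.3 ≤ -1.577747 < 0.1 is false → out

none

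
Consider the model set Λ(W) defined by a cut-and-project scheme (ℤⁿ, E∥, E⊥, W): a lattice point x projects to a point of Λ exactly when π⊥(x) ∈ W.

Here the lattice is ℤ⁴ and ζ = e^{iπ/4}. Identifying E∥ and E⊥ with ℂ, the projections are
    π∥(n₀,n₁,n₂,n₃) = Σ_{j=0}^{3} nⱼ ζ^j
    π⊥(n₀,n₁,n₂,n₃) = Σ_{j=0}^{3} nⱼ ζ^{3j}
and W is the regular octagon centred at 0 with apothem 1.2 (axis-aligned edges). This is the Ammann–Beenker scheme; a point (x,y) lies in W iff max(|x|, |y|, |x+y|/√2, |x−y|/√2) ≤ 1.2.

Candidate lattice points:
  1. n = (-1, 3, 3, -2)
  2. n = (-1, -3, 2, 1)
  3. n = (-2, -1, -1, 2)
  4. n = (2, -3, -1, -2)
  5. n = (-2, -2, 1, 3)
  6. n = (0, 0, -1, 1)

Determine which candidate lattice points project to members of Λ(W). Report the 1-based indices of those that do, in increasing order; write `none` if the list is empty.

π⊥(n) = n₀ + n₁ζ³ + n₂ζ⁶ + n₃ζ⁹ where ζ = e^{iπ/4}.
#1 (-1, 3, 3, -2): internal (-4.53553, -2.29289); octagon support 4.82843 vs apothem 1.2 → ∉ W
#2 (-1, -3, 2, 1): internal (1.82843, -3.41421); octagon support 3.70711 vs apothem 1.2 → ∉ W
#3 (-2, -1, -1, 2): internal (0.12132, 1.70711); octagon support 1.70711 vs apothem 1.2 → ∉ W
#4 (2, -3, -1, -2): internal (2.70711, -2.53553); octagon support 3.70711 vs apothem 1.2 → ∉ W
#5 (-2, -2, 1, 3): internal (1.53553, -0.29289); octagon support 1.53553 vs apothem 1.2 → ∉ W
#6 (0, 0, -1, 1): internal (0.70711, 1.70711); octagon support 1.70711 vs apothem 1.2 → ∉ W

none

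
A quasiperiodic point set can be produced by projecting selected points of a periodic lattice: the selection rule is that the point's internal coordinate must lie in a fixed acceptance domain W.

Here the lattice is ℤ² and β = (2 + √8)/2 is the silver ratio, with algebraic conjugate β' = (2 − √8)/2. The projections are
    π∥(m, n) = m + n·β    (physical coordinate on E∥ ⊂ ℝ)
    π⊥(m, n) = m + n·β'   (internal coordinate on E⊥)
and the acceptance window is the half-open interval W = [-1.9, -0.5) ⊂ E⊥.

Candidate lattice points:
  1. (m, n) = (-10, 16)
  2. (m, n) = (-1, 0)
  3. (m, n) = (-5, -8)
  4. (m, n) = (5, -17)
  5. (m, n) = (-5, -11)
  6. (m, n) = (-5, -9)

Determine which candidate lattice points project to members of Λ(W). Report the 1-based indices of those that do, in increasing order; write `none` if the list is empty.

2, 3, 6

Compute β' = (2−√8)/2 = -0.4142, so π⊥(m,n) = m -0.4142·n.
candidate 1: (m,n)=(-10,16) → π∥ = -10+16·β ≈ 28.6274, π⊥ = -10+16·β' ≈ -16.6274 ∉ [-1.9, -0.5) ⇒ out
candidate 2: (m,n)=(-1,0) → π∥ = -1+0·β ≈ -1.0000, π⊥ = -1+0·β' ≈ -1.0000 ∈ [-1.9, -0.5) ⇒ IN Λ
candidate 3: (m,n)=(-5,-8) → π∥ = -5-8·β ≈ -24.3137, π⊥ = -5-8·β' ≈ -1.6863 ∈ [-1.9, -0.5) ⇒ IN Λ
candidate 4: (m,n)=(5,-17) → π∥ = 5-17·β ≈ -36.0416, π⊥ = 5-17·β' ≈ 12.0416 ∉ [-1.9, -0.5) ⇒ out
candidate 5: (m,n)=(-5,-11) → π∥ = -5-11·β ≈ -31.5563, π⊥ = -5-11·β' ≈ -0.4437 ∉ [-1.9, -0.5) ⇒ out
candidate 6: (m,n)=(-5,-9) → π∥ = -5-9·β ≈ -26.7279, π⊥ = -5-9·β' ≈ -1.2721 ∈ [-1.9, -0.5) ⇒ IN Λ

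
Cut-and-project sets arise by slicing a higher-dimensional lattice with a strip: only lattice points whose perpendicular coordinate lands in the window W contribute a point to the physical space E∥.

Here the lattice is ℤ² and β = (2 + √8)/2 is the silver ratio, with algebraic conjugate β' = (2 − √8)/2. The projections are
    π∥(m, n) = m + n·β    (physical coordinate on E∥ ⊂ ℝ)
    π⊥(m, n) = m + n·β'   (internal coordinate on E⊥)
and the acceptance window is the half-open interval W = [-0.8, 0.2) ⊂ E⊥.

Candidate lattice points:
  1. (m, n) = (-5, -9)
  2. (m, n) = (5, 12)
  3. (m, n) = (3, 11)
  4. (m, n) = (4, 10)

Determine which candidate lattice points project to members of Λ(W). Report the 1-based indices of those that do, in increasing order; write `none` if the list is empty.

Compute β' = (2−√8)/2 = -0.41421, so π⊥(m,n) = m -0.41421·n.
[1] lift (-5,-9): star map gives -1.27208; window check -0.8 ≤ -1.27208 < 0.2 is false → out
[2] lift (5,12): star map gives 0.02944; window check -0.8 ≤ 0.02944 < 0.2 is true → IN Λ
[3] lift (3,11): star map gives -1.55635; window check -0.8 ≤ -1.55635 < 0.2 is false → out
[4] lift (4,10): star map gives -0.14214; window check -0.8 ≤ -0.14214 < 0.2 is true → IN Λ

2, 4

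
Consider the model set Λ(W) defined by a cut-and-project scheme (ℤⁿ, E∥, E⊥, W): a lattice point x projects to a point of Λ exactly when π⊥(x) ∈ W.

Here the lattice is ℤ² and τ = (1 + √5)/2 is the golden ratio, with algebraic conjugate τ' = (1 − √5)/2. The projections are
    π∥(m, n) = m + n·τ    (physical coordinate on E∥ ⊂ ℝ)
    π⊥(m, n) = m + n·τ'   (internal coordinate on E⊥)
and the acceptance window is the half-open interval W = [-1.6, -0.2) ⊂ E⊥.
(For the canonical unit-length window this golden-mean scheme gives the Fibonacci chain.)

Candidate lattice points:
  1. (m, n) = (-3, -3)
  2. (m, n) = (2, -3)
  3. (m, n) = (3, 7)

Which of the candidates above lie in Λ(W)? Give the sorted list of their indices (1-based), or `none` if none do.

τ' = (1−√5)/2 ≈ -0.618034.
#1 (-3,-3): internal coord -3 + (-3)·τ' = -1.145898; -1.145898 ∈ [-1.6, -0.2) → IN Λ
#2 (2,-3): internal coord 2 + (-3)·τ' = +3.854102; +3.854102 ∉ [-1.6, -0.2) → out
#3 (3,7): internal coord 3 + (7)·τ' = -1.326238; -1.326238 ∈ [-1.6, -0.2) → IN Λ

1, 3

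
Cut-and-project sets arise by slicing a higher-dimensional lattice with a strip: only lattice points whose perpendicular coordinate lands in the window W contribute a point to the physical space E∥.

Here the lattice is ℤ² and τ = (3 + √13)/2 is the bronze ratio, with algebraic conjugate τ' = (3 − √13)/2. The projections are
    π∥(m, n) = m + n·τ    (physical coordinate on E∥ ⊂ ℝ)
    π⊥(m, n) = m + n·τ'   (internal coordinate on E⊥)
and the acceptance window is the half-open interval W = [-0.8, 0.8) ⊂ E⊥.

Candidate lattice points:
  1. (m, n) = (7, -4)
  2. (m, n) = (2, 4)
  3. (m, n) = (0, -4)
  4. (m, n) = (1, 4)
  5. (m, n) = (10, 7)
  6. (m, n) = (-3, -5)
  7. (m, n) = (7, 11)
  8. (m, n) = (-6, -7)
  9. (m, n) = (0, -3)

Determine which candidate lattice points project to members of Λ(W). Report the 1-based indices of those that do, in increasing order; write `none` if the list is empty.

2, 4

Numerically τ ≈ 3.30278 and τ' = −1/τ ≈ -0.30278.
[1] lift (7,-4): star map gives 8.21110; window check -0.8 ≤ 8.21110 < 0.8 is false → out
[2] lift (2,4): star map gives 0.78890; window check -0.8 ≤ 0.78890 < 0.8 is true → IN Λ
[3] lift (0,-4): star map gives 1.21110; window check -0.8 ≤ 1.21110 < 0.8 is false → out
[4] lift (1,4): star map gives -0.21110; window check -0.8 ≤ -0.21110 < 0.8 is true → IN Λ
[5] lift (10,7): star map gives 7.88057; window check -0.8 ≤ 7.88057 < 0.8 is false → out
[6] lift (-3,-5): star map gives -1.48612; window check -0.8 ≤ -1.48612 < 0.8 is false → out
[7] lift (7,11): star map gives 3.66947; window check -0.8 ≤ 3.66947 < 0.8 is false → out
[8] lift (-6,-7): star map gives -3.88057; window check -0.8 ≤ -3.88057 < 0.8 is false → out
[9] lift (0,-3): star map gives 0.90833; window check -0.8 ≤ 0.90833 < 0.8 is false → out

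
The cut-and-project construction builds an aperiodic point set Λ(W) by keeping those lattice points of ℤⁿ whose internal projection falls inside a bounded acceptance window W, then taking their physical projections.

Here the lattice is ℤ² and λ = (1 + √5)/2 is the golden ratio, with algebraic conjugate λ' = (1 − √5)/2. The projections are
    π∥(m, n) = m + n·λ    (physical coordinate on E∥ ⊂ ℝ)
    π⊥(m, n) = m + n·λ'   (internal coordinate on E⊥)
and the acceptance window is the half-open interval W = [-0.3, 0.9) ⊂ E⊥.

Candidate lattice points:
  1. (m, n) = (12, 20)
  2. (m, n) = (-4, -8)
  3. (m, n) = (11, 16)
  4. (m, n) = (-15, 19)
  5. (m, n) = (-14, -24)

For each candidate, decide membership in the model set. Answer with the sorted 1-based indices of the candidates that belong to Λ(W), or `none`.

5

Numerically λ ≈ 1.6180 and λ' = −1/λ ≈ -0.6180.
[1] lift (12,20): star map gives -0.3607; window check -0.3 ≤ -0.3607 < 0.9 is false → out
[2] lift (-4,-8): star map gives 0.9443; window check -0.3 ≤ 0.9443 < 0.9 is false → out
[3] lift (11,16): star map gives 1.1115; window check -0.3 ≤ 1.1115 < 0.9 is false → out
[4] lift (-15,19): star map gives -26.7426; window check -0.3 ≤ -26.7426 < 0.9 is false → out
[5] lift (-14,-24): star map gives 0.8328; window check -0.3 ≤ 0.8328 < 0.9 is true → IN Λ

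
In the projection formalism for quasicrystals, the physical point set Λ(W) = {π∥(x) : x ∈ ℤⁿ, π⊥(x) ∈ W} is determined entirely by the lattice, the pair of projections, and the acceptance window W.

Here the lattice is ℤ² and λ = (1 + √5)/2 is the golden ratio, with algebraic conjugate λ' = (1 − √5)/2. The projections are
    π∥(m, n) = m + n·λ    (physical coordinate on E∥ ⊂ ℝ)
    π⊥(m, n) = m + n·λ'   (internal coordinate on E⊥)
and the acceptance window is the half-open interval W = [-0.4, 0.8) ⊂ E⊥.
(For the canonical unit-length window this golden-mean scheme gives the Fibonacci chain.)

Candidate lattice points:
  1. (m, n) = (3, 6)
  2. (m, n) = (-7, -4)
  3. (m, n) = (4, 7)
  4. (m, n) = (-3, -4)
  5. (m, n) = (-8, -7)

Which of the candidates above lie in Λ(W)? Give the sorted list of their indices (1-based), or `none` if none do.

3

Compute λ' = (1−√5)/2 = -0.618034, so π⊥(m,n) = m -0.618034·n.
#1 (3,6): internal coord 3 + (6)·λ' = -0.708204; -0.708204 ∉ [-0.4, 0.8) → out
#2 (-7,-4): internal coord -7 + (-4)·λ' = -4.527864; -4.527864 ∉ [-0.4, 0.8) → out
#3 (4,7): internal coord 4 + (7)·λ' = -0.326238; -0.326238 ∈ [-0.4, 0.8) → IN Λ
#4 (-3,-4): internal coord -3 + (-4)·λ' = -0.527864; -0.527864 ∉ [-0.4, 0.8) → out
#5 (-8,-7): internal coord -8 + (-7)·λ' = -3.673762; -3.673762 ∉ [-0.4, 0.8) → out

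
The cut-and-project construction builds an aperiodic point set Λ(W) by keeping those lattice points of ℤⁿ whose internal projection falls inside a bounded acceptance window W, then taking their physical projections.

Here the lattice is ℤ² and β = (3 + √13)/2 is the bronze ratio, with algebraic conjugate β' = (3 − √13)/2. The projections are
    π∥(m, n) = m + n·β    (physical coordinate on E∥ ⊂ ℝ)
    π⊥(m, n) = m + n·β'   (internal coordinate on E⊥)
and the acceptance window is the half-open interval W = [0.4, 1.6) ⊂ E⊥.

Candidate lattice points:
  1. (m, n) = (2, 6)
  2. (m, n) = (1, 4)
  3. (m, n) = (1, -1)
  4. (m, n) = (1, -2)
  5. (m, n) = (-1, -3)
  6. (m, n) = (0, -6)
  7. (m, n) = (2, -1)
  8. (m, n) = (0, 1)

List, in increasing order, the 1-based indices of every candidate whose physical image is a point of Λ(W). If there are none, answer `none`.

3

Compute β' = (3−√13)/2 = -0.30278, so π⊥(m,n) = m -0.30278·n.
[1] lift (2,6): star map gives 0.18335; window check 0.4 ≤ 0.18335 < 1.6 is false → out
[2] lift (1,4): star map gives -0.21110; window check 0.4 ≤ -0.21110 < 1.6 is false → out
[3] lift (1,-1): star map gives 1.30278; window check 0.4 ≤ 1.30278 < 1.6 is true → IN Λ
[4] lift (1,-2): star map gives 1.60555; window check 0.4 ≤ 1.60555 < 1.6 is false → out
[5] lift (-1,-3): star map gives -0.09167; window check 0.4 ≤ -0.09167 < 1.6 is false → out
[6] lift (0,-6): star map gives 1.81665; window check 0.4 ≤ 1.81665 < 1.6 is false → out
[7] lift (2,-1): star map gives 2.30278; window check 0.4 ≤ 2.30278 < 1.6 is false → out
[8] lift (0,1): star map gives -0.30278; window check 0.4 ≤ -0.30278 < 1.6 is false → out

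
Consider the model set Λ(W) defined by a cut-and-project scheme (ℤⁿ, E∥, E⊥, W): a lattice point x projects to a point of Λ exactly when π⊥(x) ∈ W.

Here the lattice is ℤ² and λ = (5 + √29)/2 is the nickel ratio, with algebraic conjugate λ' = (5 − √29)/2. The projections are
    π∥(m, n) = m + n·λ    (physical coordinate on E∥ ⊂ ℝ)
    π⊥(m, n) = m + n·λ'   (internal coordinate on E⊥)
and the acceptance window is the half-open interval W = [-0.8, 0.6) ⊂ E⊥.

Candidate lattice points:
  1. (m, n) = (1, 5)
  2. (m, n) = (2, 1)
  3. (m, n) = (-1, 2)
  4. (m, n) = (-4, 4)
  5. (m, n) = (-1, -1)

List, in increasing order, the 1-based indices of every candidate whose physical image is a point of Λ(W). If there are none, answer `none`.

Numerically λ ≈ 5.1926 and λ' = −1/λ ≈ -0.1926.
[1] lift (1,5): star map gives 0.0371; window check -0.8 ≤ 0.0371 < 0.6 is true → IN Λ
[2] lift (2,1): star map gives 1.8074; window check -0.8 ≤ 1.8074 < 0.6 is false → out
[3] lift (-1,2): star map gives -1.3852; window check -0.8 ≤ -1.3852 < 0.6 is false → out
[4] lift (-4,4): star map gives -4.7703; window check -0.8 ≤ -4.7703 < 0.6 is false → out
[5] lift (-1,-1): star map gives -0.8074; window check -0.8 ≤ -0.8074 < 0.6 is false → out

1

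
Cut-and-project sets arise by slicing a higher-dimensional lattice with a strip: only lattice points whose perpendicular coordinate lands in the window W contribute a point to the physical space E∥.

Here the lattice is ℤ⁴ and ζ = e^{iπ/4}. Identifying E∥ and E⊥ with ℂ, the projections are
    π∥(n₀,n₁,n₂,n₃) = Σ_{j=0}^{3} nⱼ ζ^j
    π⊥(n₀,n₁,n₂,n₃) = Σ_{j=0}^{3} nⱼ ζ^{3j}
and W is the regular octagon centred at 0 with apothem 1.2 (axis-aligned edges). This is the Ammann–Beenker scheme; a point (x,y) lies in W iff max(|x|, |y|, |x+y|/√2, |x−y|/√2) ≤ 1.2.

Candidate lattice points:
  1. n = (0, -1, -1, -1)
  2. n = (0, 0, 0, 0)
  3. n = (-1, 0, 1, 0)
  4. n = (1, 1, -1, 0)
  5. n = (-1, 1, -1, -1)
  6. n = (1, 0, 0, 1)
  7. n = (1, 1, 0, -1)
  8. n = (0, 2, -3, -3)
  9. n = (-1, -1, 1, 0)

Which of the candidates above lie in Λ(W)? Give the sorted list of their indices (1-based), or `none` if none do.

Internal map: ζ^{3j} for j=0..3 gives (1,0), (−√2/2,√2/2), (0,−1), (√2/2,√2/2).
candidate 1: n = (0, -1, -1, -1) → π⊥ ≈ (+0.00000, -0.41421); max(|x|,|y|,|x±y|/√2) = 0.41421 ≤ 1.2 ⇒ ∈ W
candidate 2: n = (0, 0, 0, 0) → π⊥ ≈ (+0.00000, +0.00000); max(|x|,|y|,|x±y|/√2) = 0.00000 ≤ 1.2 ⇒ ∈ W
candidate 3: n = (-1, 0, 1, 0) → π⊥ ≈ (-1.00000, -1.00000); max(|x|,|y|,|x±y|/√2) = 1.41421 > 1.2 ⇒ ∉ W
candidate 4: n = (1, 1, -1, 0) → π⊥ ≈ (+0.29289, +1.70711); max(|x|,|y|,|x±y|/√2) = 1.70711 > 1.2 ⇒ ∉ W
candidate 5: n = (-1, 1, -1, -1) → π⊥ ≈ (-2.41421, +1.00000); max(|x|,|y|,|x±y|/√2) = 2.41421 > 1.2 ⇒ ∉ W
candidate 6: n = (1, 0, 0, 1) → π⊥ ≈ (+1.70711, +0.70711); max(|x|,|y|,|x±y|/√2) = 1.70711 > 1.2 ⇒ ∉ W
candidate 7: n = (1, 1, 0, -1) → π⊥ ≈ (-0.41421, +0.00000); max(|x|,|y|,|x±y|/√2) = 0.41421 ≤ 1.2 ⇒ ∈ W
candidate 8: n = (0, 2, -3, -3) → π⊥ ≈ (-3.53553, +2.29289); max(|x|,|y|,|x±y|/√2) = 4.12132 > 1.2 ⇒ ∉ W
candidate 9: n = (-1, -1, 1, 0) → π⊥ ≈ (-0.29289, -1.70711); max(|x|,|y|,|x±y|/√2) = 1.70711 > 1.2 ⇒ ∉ W

1, 2, 7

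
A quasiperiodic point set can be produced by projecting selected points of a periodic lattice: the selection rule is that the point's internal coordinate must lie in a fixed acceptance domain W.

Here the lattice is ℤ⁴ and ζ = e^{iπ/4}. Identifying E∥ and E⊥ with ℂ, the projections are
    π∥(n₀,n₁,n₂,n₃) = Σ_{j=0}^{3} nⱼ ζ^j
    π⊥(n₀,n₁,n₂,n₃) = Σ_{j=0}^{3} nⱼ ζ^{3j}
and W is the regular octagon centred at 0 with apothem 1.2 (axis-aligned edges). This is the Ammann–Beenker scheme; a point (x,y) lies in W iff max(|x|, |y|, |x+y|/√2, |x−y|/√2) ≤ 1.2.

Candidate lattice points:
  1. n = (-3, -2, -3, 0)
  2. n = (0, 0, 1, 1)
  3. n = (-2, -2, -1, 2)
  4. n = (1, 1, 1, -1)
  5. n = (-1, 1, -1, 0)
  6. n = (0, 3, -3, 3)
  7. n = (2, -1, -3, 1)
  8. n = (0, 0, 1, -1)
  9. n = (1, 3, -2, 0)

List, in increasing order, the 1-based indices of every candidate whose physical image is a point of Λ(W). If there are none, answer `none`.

2, 4

π⊥(n) = n₀ + n₁ζ³ + n₂ζ⁶ + n₃ζ⁹ where ζ = e^{iπ/4}.
candidate 1: n = (-3, -2, -3, 0) → π⊥ ≈ (-1.5858, +1.5858); max(|x|,|y|,|x±y|/√2) = 2.2426 > 1.2 ⇒ ∉ W
candidate 2: n = (0, 0, 1, 1) → π⊥ ≈ (+0.7071, -0.2929); max(|x|,|y|,|x±y|/√2) = 0.7071 ≤ 1.2 ⇒ ∈ W
candidate 3: n = (-2, -2, -1, 2) → π⊥ ≈ (+0.8284, +1.0000); max(|x|,|y|,|x±y|/√2) = 1.2929 > 1.2 ⇒ ∉ W
candidate 4: n = (1, 1, 1, -1) → π⊥ ≈ (-0.4142, -1.0000); max(|x|,|y|,|x±y|/√2) = 1.0000 ≤ 1.2 ⇒ ∈ W
candidate 5: n = (-1, 1, -1, 0) → π⊥ ≈ (-1.7071, +1.7071); max(|x|,|y|,|x±y|/√2) = 2.4142 > 1.2 ⇒ ∉ W
candidate 6: n = (0, 3, -3, 3) → π⊥ ≈ (+0.0000, +7.2426); max(|x|,|y|,|x±y|/√2) = 7.2426 > 1.2 ⇒ ∉ W
candidate 7: n = (2, -1, -3, 1) → π⊥ ≈ (+3.4142, +3.0000); max(|x|,|y|,|x±y|/√2) = 4.5355 > 1.2 ⇒ ∉ W
candidate 8: n = (0, 0, 1, -1) → π⊥ ≈ (-0.7071, -1.7071); max(|x|,|y|,|x±y|/√2) = 1.7071 > 1.2 ⇒ ∉ W
candidate 9: n = (1, 3, -2, 0) → π⊥ ≈ (-1.1213, +4.1213); max(|x|,|y|,|x±y|/√2) = 4.1213 > 1.2 ⇒ ∉ W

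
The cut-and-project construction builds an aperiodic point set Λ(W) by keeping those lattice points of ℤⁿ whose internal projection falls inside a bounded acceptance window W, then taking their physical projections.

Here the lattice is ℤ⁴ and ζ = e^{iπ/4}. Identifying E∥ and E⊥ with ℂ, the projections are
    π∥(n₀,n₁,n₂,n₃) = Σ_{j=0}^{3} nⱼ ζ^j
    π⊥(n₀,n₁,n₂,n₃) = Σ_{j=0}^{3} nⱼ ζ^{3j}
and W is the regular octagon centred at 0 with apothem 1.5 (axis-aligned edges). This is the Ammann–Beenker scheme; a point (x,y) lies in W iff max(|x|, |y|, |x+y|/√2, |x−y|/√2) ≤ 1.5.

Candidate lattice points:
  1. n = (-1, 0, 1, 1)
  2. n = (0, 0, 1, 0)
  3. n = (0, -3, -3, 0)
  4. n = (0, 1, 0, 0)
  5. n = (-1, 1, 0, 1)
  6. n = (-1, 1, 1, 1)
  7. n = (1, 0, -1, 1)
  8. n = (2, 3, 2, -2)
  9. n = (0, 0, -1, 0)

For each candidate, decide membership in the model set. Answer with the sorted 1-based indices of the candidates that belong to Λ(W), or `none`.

1, 2, 4, 6, 9

π⊥(n) = n₀ + n₁ζ³ + n₂ζ⁶ + n₃ζ⁹ where ζ = e^{iπ/4}.
candidate 1: n = (-1, 0, 1, 1) → π⊥ ≈ (-0.2929, -0.2929); max(|x|,|y|,|x±y|/√2) = 0.4142 ≤ 1.5 ⇒ ∈ W
candidate 2: n = (0, 0, 1, 0) → π⊥ ≈ (+0.0000, -1.0000); max(|x|,|y|,|x±y|/√2) = 1.0000 ≤ 1.5 ⇒ ∈ W
candidate 3: n = (0, -3, -3, 0) → π⊥ ≈ (+2.1213, +0.8787); max(|x|,|y|,|x±y|/√2) = 2.1213 > 1.5 ⇒ ∉ W
candidate 4: n = (0, 1, 0, 0) → π⊥ ≈ (-0.7071, +0.7071); max(|x|,|y|,|x±y|/√2) = 1.0000 ≤ 1.5 ⇒ ∈ W
candidate 5: n = (-1, 1, 0, 1) → π⊥ ≈ (-1.0000, +1.4142); max(|x|,|y|,|x±y|/√2) = 1.7071 > 1.5 ⇒ ∉ W
candidate 6: n = (-1, 1, 1, 1) → π⊥ ≈ (-1.0000, +0.4142); max(|x|,|y|,|x±y|/√2) = 1.0000 ≤ 1.5 ⇒ ∈ W
candidate 7: n = (1, 0, -1, 1) → π⊥ ≈ (+1.7071, +1.7071); max(|x|,|y|,|x±y|/√2) = 2.4142 > 1.5 ⇒ ∉ W
candidate 8: n = (2, 3, 2, -2) → π⊥ ≈ (-1.5355, -1.2929); max(|x|,|y|,|x±y|/√2) = 2.0000 > 1.5 ⇒ ∉ W
candidate 9: n = (0, 0, -1, 0) → π⊥ ≈ (+0.0000, +1.0000); max(|x|,|y|,|x±y|/√2) = 1.0000 ≤ 1.5 ⇒ ∈ W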